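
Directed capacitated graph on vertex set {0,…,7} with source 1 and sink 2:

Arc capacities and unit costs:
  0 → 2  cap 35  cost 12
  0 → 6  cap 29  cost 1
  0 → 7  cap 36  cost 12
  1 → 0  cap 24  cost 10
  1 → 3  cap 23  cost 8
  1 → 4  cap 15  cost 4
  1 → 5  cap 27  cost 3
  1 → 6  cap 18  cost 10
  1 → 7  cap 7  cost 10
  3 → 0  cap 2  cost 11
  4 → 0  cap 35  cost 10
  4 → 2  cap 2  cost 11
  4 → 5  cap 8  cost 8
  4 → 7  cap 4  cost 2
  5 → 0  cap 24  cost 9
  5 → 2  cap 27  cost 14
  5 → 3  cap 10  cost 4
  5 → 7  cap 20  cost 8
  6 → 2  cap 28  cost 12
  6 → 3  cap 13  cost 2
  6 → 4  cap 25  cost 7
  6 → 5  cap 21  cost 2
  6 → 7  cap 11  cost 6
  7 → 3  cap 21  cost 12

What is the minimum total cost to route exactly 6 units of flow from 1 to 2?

shortest-cost path #1: 1→4→2 push 2 @ unit cost 15 (adds 30)
shortest-cost path #2: 1→5→2 push 4 @ unit cost 17 (adds 68)
total cost = 98

Minimum cost for 6 units: 98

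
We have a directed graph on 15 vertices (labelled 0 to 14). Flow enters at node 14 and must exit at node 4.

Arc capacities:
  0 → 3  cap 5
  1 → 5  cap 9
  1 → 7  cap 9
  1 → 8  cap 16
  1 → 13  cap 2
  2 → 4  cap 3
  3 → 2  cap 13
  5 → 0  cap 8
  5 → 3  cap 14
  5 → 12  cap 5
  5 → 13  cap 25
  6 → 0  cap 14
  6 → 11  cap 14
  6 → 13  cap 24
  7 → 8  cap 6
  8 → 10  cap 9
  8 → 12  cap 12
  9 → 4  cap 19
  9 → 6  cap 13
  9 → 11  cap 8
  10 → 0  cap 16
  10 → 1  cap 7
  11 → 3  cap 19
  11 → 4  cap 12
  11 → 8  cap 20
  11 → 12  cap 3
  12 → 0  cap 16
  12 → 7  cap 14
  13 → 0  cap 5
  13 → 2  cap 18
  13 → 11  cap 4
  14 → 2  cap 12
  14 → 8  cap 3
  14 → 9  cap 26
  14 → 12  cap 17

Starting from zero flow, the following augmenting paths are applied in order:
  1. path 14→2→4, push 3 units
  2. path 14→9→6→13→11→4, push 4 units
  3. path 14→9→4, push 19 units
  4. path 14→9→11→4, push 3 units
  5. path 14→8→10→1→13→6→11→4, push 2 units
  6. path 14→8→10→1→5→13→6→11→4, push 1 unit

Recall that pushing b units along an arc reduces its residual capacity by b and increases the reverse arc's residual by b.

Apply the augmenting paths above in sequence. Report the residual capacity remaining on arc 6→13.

Residual capacity of (6,13): 23

after path 1 (14→2→4, push 3): res(6,13)=24
after path 2 (14→9→6→13→11→4, push 4): res(6,13)=20
after path 3 (14→9→4, push 19): res(6,13)=20
after path 4 (14→9→11→4, push 3): res(6,13)=20
after path 5 (14→8→10→1→13→6→11→4, push 2): res(6,13)=22
after path 6 (14→8→10→1→5→13→6→11→4, push 1): res(6,13)=23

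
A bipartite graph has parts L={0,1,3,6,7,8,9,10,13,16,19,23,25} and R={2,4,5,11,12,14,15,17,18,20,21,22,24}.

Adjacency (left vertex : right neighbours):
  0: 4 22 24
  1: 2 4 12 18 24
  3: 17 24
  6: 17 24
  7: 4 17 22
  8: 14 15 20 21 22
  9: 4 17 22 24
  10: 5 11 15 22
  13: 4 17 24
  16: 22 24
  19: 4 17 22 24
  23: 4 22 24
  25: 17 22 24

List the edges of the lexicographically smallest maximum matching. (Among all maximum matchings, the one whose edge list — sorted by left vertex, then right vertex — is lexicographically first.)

|M| = 7 (so the lex-smallest maximum matching has 7 edges)
process left vertices in ascending order; for each, take the smallest-labelled available neighbour that still permits 7 edges overall, or leave it unmatched if none does
lex-smallest matching: {0-4, 1-2, 3-17, 6-24, 7-22, 8-14, 10-5}

Lex-smallest maximum matching: {(0,4), (1,2), (3,17), (6,24), (7,22), (8,14), (10,5)}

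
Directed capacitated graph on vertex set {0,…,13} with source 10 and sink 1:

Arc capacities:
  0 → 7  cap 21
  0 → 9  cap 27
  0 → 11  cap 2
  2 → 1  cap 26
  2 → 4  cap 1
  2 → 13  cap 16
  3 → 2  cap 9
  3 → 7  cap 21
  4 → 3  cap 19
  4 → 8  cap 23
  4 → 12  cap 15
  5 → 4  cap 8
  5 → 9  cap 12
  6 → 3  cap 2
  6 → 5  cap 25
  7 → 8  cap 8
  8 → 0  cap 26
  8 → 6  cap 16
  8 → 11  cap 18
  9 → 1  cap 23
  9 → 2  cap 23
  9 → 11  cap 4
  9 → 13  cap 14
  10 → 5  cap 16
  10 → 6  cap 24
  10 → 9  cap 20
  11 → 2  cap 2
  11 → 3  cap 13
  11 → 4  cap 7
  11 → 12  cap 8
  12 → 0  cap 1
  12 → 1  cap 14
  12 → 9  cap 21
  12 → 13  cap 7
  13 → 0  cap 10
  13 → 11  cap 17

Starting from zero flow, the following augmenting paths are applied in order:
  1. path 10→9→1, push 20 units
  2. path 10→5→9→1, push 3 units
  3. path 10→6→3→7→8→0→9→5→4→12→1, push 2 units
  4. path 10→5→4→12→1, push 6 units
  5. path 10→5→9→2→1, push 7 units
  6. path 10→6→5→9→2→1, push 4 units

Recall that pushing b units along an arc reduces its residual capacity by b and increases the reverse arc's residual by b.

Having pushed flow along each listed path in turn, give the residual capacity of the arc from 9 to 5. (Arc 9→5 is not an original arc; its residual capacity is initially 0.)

after path 1 (10→9→1, push 20): res(9,5)=0
after path 2 (10→5→9→1, push 3): res(9,5)=3
after path 3 (10→6→3→7→8→0→9→5→4→12→1, push 2): res(9,5)=1
after path 4 (10→5→4→12→1, push 6): res(9,5)=1
after path 5 (10→5→9→2→1, push 7): res(9,5)=8
after path 6 (10→6→5→9→2→1, push 4): res(9,5)=12

Residual capacity of (9,5): 12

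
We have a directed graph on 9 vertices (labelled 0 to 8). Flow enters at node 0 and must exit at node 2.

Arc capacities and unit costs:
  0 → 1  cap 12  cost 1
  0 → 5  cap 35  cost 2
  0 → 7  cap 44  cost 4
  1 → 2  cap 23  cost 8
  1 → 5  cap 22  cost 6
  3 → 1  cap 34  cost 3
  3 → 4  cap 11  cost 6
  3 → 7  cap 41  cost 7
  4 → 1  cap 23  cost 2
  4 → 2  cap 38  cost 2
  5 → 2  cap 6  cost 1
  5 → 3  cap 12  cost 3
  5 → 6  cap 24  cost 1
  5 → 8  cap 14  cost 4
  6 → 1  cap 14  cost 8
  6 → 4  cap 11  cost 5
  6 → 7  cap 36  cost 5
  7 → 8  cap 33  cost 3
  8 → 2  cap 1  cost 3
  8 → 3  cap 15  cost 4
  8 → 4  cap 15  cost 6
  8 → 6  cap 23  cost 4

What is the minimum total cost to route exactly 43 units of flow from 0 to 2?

shortest-cost path #1: 0→5→2 push 6 @ unit cost 3 (adds 18)
shortest-cost path #2: 0→1→2 push 12 @ unit cost 9 (adds 108)
shortest-cost path #3: 0→5→8→2 push 1 @ unit cost 9 (adds 9)
shortest-cost path #4: 0→5→6→4→2 push 11 @ unit cost 10 (adds 110)
shortest-cost path #5: 0→5→3→4→2 push 11 @ unit cost 13 (adds 143)
shortest-cost path #6: 0→5→8→4→2 push 2 @ unit cost 14 (adds 28)
total cost = 416

Minimum cost for 43 units: 416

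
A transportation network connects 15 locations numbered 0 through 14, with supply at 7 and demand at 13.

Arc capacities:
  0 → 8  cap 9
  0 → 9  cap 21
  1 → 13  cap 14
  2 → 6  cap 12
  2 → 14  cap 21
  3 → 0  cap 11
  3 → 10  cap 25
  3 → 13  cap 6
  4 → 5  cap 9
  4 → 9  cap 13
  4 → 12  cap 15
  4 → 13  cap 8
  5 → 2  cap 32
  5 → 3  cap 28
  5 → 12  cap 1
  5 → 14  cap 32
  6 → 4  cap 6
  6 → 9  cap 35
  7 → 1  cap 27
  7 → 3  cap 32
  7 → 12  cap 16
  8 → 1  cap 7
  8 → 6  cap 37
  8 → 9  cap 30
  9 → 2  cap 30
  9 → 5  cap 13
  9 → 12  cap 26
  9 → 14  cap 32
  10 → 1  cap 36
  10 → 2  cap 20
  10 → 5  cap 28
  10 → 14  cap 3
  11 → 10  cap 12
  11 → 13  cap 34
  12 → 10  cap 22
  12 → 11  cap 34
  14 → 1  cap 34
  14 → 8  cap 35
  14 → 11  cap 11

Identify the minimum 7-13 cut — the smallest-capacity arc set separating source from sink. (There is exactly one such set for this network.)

augment #1: 7→1→13 push 14
augment #2: 7→3→13 push 6
augment #3: 7→12→11→13 push 16
augment #4: 7→3→10→14→11→13 push 3
augment #5: 7→3→0→8→6→4→13 push 6
augment #6: 7→3→0→9→12→11→13 push 5
augment #7: 7→3→10→2→14→11→13 push 8
augment #8: 7→3→10→5→12→11→13 push 1
augment #9: 7→3→10→2→6→9→12→11→13 push 1
max flow = 60; residual-reachable set from 7 gives S-side
cut edges (S→T): {(1,13), (3,13), (6,4), (11,13)} total cap 60

Min-cut arcs: {(1,13), (3,13), (6,4), (11,13)} (total capacity 60)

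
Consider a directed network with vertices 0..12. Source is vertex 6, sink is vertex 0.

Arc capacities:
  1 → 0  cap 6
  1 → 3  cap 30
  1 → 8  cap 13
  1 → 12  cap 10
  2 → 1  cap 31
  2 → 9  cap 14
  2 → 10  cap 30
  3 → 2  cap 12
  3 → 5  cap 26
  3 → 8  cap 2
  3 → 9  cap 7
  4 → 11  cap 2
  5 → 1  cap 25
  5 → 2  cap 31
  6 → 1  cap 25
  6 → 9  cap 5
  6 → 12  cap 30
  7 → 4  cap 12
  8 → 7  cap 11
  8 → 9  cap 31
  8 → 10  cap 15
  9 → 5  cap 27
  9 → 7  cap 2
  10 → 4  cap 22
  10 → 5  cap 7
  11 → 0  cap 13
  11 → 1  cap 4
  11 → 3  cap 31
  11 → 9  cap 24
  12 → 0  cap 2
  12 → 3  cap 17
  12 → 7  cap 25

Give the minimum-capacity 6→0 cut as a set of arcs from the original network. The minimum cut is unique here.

augment #1: 6→1→0 push 6
augment #2: 6→12→0 push 2
augment #3: 6→9→7→4→11→0 push 2
max flow = 10; residual-reachable set from 6 gives S-side
cut edges (S→T): {(1,0), (4,11), (12,0)} total cap 10

Min-cut arcs: {(1,0), (4,11), (12,0)} (total capacity 10)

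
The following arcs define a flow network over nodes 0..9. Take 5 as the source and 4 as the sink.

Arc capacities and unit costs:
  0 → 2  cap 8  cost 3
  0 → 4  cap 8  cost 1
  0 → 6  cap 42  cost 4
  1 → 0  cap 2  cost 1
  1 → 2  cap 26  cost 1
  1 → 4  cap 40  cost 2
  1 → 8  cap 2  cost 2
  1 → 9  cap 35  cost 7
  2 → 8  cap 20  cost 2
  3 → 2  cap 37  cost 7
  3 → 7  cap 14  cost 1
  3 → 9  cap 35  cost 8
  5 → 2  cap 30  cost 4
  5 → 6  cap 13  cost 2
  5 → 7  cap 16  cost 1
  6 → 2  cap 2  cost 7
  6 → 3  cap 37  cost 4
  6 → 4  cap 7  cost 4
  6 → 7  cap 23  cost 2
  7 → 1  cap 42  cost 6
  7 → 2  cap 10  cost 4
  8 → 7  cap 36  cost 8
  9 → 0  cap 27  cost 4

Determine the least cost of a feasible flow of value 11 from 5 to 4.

shortest-cost path #1: 5→6→4 push 7 @ unit cost 6 (adds 42)
shortest-cost path #2: 5→7→1→4 push 4 @ unit cost 9 (adds 36)
total cost = 78

Minimum cost for 11 units: 78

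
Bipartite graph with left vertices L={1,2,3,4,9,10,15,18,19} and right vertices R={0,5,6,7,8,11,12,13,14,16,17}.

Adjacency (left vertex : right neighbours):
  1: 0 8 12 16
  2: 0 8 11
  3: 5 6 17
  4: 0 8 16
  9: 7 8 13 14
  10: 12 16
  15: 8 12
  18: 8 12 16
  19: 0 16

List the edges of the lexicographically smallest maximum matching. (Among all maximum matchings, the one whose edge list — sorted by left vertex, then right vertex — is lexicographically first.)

|M| = 7 (so the lex-smallest maximum matching has 7 edges)
process left vertices in ascending order; for each, take the smallest-labelled available neighbour that still permits 7 edges overall, or leave it unmatched if none does
lex-smallest matching: {1-0, 2-11, 3-5, 4-8, 9-7, 10-12, 18-16}

Lex-smallest maximum matching: {(1,0), (2,11), (3,5), (4,8), (9,7), (10,12), (18,16)}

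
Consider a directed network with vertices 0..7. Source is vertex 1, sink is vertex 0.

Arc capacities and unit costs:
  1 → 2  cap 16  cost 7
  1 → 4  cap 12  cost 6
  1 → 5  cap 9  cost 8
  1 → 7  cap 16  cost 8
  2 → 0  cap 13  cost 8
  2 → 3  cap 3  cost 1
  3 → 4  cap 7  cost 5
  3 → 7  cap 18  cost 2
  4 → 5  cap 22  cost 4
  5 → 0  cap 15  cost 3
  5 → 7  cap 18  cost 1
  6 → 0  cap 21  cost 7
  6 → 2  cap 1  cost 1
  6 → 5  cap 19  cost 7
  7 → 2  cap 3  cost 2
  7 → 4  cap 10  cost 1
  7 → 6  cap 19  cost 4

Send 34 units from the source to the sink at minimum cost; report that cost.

shortest-cost path #1: 1→5→0 push 9 @ unit cost 11 (adds 99)
shortest-cost path #2: 1→4→5→0 push 6 @ unit cost 13 (adds 78)
shortest-cost path #3: 1→2→0 push 13 @ unit cost 15 (adds 195)
shortest-cost path #4: 1→7→6→0 push 6 @ unit cost 19 (adds 114)
total cost = 486

Minimum cost for 34 units: 486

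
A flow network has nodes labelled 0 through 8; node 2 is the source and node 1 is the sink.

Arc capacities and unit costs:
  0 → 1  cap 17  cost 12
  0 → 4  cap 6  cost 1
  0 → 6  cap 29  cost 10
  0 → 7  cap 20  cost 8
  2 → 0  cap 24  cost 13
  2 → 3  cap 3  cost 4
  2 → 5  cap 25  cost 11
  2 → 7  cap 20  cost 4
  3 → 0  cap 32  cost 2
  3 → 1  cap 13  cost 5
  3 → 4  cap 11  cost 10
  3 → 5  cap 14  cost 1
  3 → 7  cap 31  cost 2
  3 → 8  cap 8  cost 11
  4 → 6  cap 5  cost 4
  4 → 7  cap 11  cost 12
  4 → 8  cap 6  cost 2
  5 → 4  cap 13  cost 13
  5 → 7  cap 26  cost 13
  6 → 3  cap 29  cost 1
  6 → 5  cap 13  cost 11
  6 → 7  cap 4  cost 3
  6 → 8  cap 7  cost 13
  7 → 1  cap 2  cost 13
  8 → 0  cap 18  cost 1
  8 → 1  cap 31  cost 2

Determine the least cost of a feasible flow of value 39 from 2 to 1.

Minimum cost for 39 units: 996

shortest-cost path #1: 2→3→1 push 3 @ unit cost 9 (adds 27)
shortest-cost path #2: 2→7→1 push 2 @ unit cost 17 (adds 34)
shortest-cost path #3: 2→0→4→8→1 push 6 @ unit cost 18 (adds 108)
shortest-cost path #4: 2→0→1 push 17 @ unit cost 25 (adds 425)
shortest-cost path #5: 2→0→6→3→1 push 1 @ unit cost 29 (adds 29)
shortest-cost path #6: 2→5→4→6→3→1 push 5 @ unit cost 34 (adds 170)
shortest-cost path #7: 2→5→4→0→6→3→1 push 4 @ unit cost 39 (adds 156)
shortest-cost path #8: 2→5→4→0→6→3→8→1 push 1 @ unit cost 47 (adds 47)
total cost = 996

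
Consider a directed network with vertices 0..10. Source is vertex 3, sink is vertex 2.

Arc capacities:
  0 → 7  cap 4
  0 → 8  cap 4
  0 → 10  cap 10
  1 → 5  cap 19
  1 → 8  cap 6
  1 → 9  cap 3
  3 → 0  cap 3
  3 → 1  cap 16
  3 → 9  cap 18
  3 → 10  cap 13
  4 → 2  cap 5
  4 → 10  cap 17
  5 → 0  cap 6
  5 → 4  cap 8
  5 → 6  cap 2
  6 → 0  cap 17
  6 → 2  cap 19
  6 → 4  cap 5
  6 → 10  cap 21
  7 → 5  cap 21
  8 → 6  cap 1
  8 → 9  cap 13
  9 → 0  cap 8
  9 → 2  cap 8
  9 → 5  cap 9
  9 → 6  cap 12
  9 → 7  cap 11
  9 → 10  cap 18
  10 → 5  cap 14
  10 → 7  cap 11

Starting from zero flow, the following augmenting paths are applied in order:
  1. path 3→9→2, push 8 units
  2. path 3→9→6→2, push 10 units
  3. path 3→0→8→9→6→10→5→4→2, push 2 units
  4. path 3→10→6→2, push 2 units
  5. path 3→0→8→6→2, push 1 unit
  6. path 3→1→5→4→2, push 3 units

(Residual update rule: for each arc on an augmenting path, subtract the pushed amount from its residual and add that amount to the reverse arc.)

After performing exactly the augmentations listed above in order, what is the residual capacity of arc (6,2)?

after path 1 (3→9→2, push 8): res(6,2)=19
after path 2 (3→9→6→2, push 10): res(6,2)=9
after path 3 (3→0→8→9→6→10→5→4→2, push 2): res(6,2)=9
after path 4 (3→10→6→2, push 2): res(6,2)=7
after path 5 (3→0→8→6→2, push 1): res(6,2)=6
after path 6 (3→1→5→4→2, push 3): res(6,2)=6

Residual capacity of (6,2): 6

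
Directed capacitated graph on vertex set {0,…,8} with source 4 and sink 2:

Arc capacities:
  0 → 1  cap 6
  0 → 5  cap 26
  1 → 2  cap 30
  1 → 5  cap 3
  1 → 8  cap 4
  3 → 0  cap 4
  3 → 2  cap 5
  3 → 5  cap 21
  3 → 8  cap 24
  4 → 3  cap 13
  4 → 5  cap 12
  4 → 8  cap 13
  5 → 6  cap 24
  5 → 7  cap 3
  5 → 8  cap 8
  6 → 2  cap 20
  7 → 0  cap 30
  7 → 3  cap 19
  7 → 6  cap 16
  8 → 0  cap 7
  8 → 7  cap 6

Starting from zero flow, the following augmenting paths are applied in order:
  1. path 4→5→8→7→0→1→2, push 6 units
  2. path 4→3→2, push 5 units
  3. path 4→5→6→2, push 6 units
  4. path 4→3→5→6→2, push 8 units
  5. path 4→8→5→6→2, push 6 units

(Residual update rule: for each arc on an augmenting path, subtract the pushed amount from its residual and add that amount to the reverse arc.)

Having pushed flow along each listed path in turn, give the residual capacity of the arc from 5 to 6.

Residual capacity of (5,6): 4

after path 1 (4→5→8→7→0→1→2, push 6): res(5,6)=24
after path 2 (4→3→2, push 5): res(5,6)=24
after path 3 (4→5→6→2, push 6): res(5,6)=18
after path 4 (4→3→5→6→2, push 8): res(5,6)=10
after path 5 (4→8→5→6→2, push 6): res(5,6)=4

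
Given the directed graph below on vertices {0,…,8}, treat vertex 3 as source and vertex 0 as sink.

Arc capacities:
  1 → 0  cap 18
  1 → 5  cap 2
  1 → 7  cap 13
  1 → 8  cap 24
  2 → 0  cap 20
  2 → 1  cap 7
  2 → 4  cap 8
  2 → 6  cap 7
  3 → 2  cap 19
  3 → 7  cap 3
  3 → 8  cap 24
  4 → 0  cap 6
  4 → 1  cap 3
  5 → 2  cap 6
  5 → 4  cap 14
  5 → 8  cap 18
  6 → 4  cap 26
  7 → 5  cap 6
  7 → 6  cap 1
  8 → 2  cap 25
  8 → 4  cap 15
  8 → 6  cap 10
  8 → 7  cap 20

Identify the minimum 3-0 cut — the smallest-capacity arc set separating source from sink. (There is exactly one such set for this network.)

augment #1: 3→2→0 push 19
augment #2: 3→8→2→0 push 1
augment #3: 3→8→4→0 push 6
augment #4: 3→8→2→1→0 push 7
augment #5: 3→8→4→1→0 push 3
max flow = 36; residual-reachable set from 3 gives S-side
cut edges (S→T): {(2,0), (2,1), (4,0), (4,1)} total cap 36

Min-cut arcs: {(2,0), (2,1), (4,0), (4,1)} (total capacity 36)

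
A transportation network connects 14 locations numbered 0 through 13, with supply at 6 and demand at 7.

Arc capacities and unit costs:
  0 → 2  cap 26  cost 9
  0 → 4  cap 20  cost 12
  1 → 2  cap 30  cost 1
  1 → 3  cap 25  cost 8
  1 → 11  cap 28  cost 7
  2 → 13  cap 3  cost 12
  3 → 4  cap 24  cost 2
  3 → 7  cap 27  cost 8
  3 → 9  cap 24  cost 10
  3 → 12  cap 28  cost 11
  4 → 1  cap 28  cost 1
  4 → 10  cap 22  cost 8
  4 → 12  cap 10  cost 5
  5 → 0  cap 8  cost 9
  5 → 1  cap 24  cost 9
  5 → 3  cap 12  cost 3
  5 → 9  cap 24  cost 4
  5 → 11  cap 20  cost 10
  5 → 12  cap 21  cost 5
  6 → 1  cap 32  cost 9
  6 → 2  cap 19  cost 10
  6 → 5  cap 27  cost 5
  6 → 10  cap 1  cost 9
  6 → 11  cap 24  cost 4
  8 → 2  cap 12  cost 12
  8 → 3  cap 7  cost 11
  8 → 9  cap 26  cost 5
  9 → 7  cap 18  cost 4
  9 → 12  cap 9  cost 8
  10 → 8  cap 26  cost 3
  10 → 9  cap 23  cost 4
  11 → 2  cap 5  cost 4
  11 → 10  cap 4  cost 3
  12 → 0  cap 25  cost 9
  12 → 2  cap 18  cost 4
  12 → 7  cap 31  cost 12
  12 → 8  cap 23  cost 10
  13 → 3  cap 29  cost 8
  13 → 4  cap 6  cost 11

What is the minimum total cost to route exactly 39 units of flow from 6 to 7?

shortest-cost path #1: 6→5→9→7 push 18 @ unit cost 13 (adds 234)
shortest-cost path #2: 6→5→3→7 push 9 @ unit cost 16 (adds 144)
shortest-cost path #3: 6→11→10→9→5→3→7 push 3 @ unit cost 18 (adds 54)
shortest-cost path #4: 6→11→10→9→5→12→7 push 1 @ unit cost 24 (adds 24)
shortest-cost path #5: 6→1→3→7 push 8 @ unit cost 25 (adds 200)
total cost = 656

Minimum cost for 39 units: 656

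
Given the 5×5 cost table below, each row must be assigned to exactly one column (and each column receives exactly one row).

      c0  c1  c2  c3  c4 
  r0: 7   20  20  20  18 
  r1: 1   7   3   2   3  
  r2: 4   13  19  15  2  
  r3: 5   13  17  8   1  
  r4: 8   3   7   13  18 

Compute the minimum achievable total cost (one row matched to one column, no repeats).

Minimum assignment cost: 23

optimal assignment: row0→col0 (cost 7), row1→col2 (cost 3), row2→col4 (cost 2), row3→col3 (cost 8), row4→col1 (cost 3)
total = 7 + 3 + 2 + 8 + 3 = 23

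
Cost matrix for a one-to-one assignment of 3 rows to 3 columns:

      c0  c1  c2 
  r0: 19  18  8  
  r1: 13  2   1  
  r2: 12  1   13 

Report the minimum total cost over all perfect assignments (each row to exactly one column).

Minimum assignment cost: 21

optimal assignment: row0→col0 (cost 19), row1→col2 (cost 1), row2→col1 (cost 1)
total = 19 + 1 + 1 = 21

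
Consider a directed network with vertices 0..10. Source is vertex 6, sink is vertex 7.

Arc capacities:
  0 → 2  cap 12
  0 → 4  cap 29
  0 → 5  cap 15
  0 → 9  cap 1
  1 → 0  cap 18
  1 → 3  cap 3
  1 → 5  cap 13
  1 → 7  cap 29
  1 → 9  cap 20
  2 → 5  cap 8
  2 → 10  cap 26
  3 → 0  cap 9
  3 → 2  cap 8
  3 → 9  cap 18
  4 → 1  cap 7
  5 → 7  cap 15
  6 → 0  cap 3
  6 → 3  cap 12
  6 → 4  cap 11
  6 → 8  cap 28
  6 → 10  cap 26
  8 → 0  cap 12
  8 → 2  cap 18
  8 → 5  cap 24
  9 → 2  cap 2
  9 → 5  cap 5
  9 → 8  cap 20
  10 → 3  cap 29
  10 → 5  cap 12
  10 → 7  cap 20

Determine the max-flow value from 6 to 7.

augment #1: 6→10→7 bottleneck 20, total now 20
augment #2: 6→0→5→7 bottleneck 3, total now 23
augment #3: 6→4→1→7 bottleneck 7, total now 30
augment #4: 6→8→5→7 bottleneck 12, total now 42

Maximum flow value: 42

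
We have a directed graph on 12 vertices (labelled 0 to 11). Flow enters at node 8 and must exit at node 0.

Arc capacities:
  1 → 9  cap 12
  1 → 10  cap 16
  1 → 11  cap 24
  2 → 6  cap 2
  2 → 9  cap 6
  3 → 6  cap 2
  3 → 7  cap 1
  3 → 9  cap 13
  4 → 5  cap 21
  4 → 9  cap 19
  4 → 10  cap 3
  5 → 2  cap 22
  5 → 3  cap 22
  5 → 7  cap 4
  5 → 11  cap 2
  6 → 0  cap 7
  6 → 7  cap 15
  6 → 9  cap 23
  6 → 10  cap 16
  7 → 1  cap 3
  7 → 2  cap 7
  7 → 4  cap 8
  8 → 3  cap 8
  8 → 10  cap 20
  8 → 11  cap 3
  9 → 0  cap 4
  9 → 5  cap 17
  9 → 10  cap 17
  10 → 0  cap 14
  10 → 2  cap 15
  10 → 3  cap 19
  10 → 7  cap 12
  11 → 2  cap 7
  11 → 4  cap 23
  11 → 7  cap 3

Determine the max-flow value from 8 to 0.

augment #1: 8→10→0 bottleneck 14, total now 14
augment #2: 8→3→6→0 bottleneck 2, total now 16
augment #3: 8→3→9→0 bottleneck 4, total now 20
augment #4: 8→10→2→6→0 bottleneck 2, total now 22

Maximum flow value: 22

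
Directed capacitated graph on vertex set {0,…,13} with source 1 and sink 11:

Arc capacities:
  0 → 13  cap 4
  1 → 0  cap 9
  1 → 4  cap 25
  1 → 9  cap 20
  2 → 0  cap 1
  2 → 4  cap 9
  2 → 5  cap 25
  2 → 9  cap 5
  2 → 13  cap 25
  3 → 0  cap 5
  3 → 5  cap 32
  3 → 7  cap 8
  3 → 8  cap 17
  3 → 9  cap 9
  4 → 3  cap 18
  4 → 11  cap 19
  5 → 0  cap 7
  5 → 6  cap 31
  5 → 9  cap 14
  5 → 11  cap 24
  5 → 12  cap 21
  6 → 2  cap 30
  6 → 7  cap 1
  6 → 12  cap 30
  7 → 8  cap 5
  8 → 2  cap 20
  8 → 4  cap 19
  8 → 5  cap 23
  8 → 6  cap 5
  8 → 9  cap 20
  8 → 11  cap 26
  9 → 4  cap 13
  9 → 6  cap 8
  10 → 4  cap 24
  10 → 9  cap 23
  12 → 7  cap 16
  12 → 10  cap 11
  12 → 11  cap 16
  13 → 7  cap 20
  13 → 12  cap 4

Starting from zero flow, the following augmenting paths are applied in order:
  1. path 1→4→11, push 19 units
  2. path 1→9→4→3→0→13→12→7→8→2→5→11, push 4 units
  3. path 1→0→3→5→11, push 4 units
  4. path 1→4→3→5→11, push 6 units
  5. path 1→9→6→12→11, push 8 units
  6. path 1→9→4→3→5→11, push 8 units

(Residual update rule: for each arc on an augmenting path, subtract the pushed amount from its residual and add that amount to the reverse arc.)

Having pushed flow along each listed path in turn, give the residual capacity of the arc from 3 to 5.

after path 1 (1→4→11, push 19): res(3,5)=32
after path 2 (1→9→4→3→0→13→12→7→8→2→5→11, push 4): res(3,5)=32
after path 3 (1→0→3→5→11, push 4): res(3,5)=28
after path 4 (1→4→3→5→11, push 6): res(3,5)=22
after path 5 (1→9→6→12→11, push 8): res(3,5)=22
after path 6 (1→9→4→3→5→11, push 8): res(3,5)=14

Residual capacity of (3,5): 14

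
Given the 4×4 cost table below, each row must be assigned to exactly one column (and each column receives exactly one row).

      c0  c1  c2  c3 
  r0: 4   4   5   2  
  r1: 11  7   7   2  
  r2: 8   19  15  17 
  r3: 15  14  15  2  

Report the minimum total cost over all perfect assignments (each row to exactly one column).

optimal assignment: row0→col1 (cost 4), row1→col2 (cost 7), row2→col0 (cost 8), row3→col3 (cost 2)
total = 4 + 7 + 8 + 2 = 21

Minimum assignment cost: 21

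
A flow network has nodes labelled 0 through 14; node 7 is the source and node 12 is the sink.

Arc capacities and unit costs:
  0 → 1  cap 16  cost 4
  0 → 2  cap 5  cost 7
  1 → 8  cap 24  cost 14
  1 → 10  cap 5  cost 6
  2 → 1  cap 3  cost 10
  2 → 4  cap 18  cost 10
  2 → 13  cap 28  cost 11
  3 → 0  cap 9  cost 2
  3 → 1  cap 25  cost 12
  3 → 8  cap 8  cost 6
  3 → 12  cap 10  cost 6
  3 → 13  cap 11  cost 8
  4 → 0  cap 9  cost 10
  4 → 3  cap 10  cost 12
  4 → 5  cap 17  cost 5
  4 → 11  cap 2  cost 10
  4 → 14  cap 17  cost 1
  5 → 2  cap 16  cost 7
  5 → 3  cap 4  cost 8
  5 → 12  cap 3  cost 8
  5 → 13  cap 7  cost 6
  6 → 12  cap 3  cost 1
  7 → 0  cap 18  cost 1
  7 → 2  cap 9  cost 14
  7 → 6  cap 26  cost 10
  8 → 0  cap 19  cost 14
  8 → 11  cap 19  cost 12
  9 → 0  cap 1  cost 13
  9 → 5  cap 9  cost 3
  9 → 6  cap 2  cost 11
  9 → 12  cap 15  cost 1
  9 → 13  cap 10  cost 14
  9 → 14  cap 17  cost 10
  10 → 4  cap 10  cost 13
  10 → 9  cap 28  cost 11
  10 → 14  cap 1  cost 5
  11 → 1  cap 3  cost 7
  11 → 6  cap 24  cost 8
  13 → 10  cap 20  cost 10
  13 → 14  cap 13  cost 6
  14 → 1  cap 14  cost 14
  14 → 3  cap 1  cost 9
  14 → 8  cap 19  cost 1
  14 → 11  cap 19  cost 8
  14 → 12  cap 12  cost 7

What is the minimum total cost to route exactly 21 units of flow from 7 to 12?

shortest-cost path #1: 7→6→12 push 3 @ unit cost 11 (adds 33)
shortest-cost path #2: 7→0→1→10→14→12 push 1 @ unit cost 23 (adds 23)
shortest-cost path #3: 7→0→1→10→9→12 push 4 @ unit cost 23 (adds 92)
shortest-cost path #4: 7→0→2→4→14→12 push 5 @ unit cost 26 (adds 130)
shortest-cost path #5: 7→2→4→14→12 push 6 @ unit cost 32 (adds 192)
shortest-cost path #6: 7→2→4→14→10→9→12 push 1 @ unit cost 32 (adds 32)
shortest-cost path #7: 7→2→4→5→12 push 1 @ unit cost 37 (adds 37)
total cost = 539

Minimum cost for 21 units: 539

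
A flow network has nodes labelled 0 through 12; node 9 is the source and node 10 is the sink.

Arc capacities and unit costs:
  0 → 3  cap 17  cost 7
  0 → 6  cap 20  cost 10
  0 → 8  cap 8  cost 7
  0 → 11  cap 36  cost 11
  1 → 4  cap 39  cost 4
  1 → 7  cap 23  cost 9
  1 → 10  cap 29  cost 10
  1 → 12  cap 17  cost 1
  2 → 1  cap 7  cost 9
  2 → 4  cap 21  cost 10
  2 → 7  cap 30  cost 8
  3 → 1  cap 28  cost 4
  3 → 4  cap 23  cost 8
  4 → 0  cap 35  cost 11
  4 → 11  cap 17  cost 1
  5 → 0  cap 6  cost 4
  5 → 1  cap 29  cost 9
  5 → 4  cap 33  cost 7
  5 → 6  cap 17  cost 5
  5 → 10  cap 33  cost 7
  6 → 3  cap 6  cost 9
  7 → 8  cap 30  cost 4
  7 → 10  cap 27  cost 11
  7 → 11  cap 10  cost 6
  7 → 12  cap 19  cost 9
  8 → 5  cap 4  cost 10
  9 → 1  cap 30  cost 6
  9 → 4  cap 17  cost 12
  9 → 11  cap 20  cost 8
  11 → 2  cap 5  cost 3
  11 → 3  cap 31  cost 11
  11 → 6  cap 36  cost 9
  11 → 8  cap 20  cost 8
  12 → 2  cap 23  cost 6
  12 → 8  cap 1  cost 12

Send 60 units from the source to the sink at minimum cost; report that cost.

shortest-cost path #1: 9→1→10 push 29 @ unit cost 16 (adds 464)
shortest-cost path #2: 9→1→7→10 push 1 @ unit cost 26 (adds 26)
shortest-cost path #3: 9→11→2→7→10 push 5 @ unit cost 30 (adds 150)
shortest-cost path #4: 9→11→8→5→10 push 4 @ unit cost 33 (adds 132)
shortest-cost path #5: 9→11→3→1→7→10 push 11 @ unit cost 43 (adds 473)
shortest-cost path #6: 9→4→11→3→1→7→10 push 10 @ unit cost 48 (adds 480)
total cost = 1725

Minimum cost for 60 units: 1725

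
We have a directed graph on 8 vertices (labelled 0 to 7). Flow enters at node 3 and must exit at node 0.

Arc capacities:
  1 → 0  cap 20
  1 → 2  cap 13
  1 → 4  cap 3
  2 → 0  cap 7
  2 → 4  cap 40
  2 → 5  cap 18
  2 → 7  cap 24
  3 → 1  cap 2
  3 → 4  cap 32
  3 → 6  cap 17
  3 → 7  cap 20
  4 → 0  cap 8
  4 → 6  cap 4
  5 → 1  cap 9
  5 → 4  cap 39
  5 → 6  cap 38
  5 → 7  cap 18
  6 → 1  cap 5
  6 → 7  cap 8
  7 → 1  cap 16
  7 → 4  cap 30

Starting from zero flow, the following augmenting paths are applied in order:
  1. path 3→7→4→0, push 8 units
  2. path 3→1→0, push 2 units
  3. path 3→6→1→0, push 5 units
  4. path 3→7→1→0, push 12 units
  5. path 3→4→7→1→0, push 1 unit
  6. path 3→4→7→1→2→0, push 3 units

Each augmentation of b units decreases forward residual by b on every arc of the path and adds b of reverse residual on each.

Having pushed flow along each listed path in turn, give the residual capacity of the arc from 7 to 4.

Residual capacity of (7,4): 26

after path 1 (3→7→4→0, push 8): res(7,4)=22
after path 2 (3→1→0, push 2): res(7,4)=22
after path 3 (3→6→1→0, push 5): res(7,4)=22
after path 4 (3→7→1→0, push 12): res(7,4)=22
after path 5 (3→4→7→1→0, push 1): res(7,4)=23
after path 6 (3→4→7→1→2→0, push 3): res(7,4)=26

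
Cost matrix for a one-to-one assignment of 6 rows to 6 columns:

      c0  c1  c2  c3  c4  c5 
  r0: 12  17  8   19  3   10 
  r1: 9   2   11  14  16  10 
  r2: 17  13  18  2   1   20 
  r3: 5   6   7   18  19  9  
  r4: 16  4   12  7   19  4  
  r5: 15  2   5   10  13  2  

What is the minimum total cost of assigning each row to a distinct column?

Minimum assignment cost: 21

optimal assignment: row0→col4 (cost 3), row1→col1 (cost 2), row2→col3 (cost 2), row3→col0 (cost 5), row4→col5 (cost 4), row5→col2 (cost 5)
total = 3 + 2 + 2 + 5 + 4 + 5 = 21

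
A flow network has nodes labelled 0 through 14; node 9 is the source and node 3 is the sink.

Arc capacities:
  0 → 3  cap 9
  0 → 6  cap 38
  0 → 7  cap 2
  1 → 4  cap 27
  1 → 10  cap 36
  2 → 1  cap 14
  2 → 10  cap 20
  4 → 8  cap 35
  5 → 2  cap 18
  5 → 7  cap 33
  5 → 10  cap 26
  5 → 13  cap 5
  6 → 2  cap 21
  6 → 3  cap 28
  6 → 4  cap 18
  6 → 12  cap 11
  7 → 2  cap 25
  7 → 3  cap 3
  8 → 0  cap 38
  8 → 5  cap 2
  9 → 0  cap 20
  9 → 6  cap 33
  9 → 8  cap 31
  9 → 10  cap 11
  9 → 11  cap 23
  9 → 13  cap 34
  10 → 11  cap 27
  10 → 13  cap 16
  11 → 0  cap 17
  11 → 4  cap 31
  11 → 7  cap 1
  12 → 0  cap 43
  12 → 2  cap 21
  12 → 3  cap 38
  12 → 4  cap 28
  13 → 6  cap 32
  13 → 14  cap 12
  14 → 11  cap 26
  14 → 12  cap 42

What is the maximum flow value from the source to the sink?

Maximum flow value: 63

augment #1: 9→0→3 bottleneck 9, total now 9
augment #2: 9→6→3 bottleneck 28, total now 37
augment #3: 9→0→7→3 bottleneck 2, total now 39
augment #4: 9→6→12→3 bottleneck 5, total now 44
augment #5: 9→11→7→3 bottleneck 1, total now 45
augment #6: 9→0→6→12→3 bottleneck 6, total now 51
augment #7: 9→13→14→12→3 bottleneck 12, total now 63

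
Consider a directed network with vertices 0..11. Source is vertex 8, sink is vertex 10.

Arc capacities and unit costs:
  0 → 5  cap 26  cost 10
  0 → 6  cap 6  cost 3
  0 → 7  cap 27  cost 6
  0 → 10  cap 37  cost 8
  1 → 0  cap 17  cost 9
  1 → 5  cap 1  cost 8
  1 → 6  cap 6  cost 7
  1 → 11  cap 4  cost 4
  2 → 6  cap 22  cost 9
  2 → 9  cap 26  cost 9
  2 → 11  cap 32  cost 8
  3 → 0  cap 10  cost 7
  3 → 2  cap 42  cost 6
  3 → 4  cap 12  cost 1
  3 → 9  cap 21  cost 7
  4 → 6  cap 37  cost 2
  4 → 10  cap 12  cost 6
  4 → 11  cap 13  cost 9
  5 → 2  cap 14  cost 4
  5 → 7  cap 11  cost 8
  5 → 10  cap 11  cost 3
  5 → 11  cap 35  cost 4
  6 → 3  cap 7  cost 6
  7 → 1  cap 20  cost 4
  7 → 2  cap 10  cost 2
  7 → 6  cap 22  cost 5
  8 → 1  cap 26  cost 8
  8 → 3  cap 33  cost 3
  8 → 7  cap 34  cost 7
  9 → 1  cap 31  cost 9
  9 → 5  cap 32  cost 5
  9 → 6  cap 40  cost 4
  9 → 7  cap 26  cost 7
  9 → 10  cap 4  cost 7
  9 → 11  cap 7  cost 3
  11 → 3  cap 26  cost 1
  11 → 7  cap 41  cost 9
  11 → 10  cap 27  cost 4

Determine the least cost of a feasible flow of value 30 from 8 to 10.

Minimum cost for 30 units: 425

shortest-cost path #1: 8→3→4→10 push 12 @ unit cost 10 (adds 120)
shortest-cost path #2: 8→1→11→10 push 4 @ unit cost 16 (adds 64)
shortest-cost path #3: 8→3→9→10 push 4 @ unit cost 17 (adds 68)
shortest-cost path #4: 8→3→9→11→10 push 7 @ unit cost 17 (adds 119)
shortest-cost path #5: 8→3→0→10 push 3 @ unit cost 18 (adds 54)
total cost = 425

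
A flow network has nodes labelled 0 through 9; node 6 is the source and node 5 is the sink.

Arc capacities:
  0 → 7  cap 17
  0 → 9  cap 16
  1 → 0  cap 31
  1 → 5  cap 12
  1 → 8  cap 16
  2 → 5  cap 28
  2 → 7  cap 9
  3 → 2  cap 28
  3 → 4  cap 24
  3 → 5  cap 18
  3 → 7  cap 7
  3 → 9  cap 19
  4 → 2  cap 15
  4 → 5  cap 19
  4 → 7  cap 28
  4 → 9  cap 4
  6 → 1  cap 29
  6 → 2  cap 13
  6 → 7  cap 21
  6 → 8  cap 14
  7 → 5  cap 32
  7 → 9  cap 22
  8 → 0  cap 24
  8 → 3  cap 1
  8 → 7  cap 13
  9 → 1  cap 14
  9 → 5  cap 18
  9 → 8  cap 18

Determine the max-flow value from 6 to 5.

Maximum flow value: 76

augment #1: 6→1→5 bottleneck 12, total now 12
augment #2: 6→2→5 bottleneck 13, total now 25
augment #3: 6→7→5 bottleneck 21, total now 46
augment #4: 6→8→3→5 bottleneck 1, total now 47
augment #5: 6→8→7→5 bottleneck 11, total now 58
augment #6: 6→1→0→9→5 bottleneck 16, total now 74
augment #7: 6→8→7→9→5 bottleneck 2, total now 76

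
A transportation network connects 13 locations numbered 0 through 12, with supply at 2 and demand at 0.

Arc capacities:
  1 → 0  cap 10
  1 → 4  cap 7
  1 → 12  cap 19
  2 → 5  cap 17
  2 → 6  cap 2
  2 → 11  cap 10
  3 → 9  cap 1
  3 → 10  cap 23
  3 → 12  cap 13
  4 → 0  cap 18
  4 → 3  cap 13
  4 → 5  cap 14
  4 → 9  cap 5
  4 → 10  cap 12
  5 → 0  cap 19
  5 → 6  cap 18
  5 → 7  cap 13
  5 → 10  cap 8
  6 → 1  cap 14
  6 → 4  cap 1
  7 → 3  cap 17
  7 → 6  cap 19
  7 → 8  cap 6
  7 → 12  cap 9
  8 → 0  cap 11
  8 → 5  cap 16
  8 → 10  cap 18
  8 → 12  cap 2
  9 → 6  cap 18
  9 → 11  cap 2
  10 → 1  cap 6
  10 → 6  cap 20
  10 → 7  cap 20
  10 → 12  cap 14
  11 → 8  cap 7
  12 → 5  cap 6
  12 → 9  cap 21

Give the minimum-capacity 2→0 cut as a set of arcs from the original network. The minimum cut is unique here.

Min-cut arcs: {(2,5), (2,6), (11,8)} (total capacity 26)

augment #1: 2→5→0 push 17
augment #2: 2→6→1→0 push 2
augment #3: 2→11→8→0 push 7
max flow = 26; residual-reachable set from 2 gives S-side
cut edges (S→T): {(2,5), (2,6), (11,8)} total cap 26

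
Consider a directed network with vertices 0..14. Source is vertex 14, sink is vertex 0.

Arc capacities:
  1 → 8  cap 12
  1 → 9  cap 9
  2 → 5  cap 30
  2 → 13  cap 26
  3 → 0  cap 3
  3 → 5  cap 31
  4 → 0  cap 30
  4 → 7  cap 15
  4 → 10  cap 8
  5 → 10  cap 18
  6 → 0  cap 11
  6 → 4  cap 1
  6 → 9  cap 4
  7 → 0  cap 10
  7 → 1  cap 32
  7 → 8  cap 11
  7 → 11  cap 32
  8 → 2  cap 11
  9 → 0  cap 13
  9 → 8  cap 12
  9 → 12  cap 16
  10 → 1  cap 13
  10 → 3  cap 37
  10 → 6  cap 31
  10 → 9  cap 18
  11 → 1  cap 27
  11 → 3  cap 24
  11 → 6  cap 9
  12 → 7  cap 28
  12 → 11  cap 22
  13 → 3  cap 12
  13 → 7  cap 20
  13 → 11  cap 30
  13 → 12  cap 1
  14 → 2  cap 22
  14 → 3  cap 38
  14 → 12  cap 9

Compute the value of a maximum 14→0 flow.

Maximum flow value: 38

augment #1: 14→3→0 bottleneck 3, total now 3
augment #2: 14→12→7→0 bottleneck 9, total now 12
augment #3: 14→2→13→7→0 bottleneck 1, total now 13
augment #4: 14→2→5→10→6→0 bottleneck 11, total now 24
augment #5: 14→2→5→10→9→0 bottleneck 7, total now 31
augment #6: 14→2→13→7→1→9→0 bottleneck 3, total now 34
augment #7: 14→3→5→2→13→7→1→9→0 bottleneck 3, total now 37
augment #8: 14→3→5→2→13→11→6→4→0 bottleneck 1, total now 38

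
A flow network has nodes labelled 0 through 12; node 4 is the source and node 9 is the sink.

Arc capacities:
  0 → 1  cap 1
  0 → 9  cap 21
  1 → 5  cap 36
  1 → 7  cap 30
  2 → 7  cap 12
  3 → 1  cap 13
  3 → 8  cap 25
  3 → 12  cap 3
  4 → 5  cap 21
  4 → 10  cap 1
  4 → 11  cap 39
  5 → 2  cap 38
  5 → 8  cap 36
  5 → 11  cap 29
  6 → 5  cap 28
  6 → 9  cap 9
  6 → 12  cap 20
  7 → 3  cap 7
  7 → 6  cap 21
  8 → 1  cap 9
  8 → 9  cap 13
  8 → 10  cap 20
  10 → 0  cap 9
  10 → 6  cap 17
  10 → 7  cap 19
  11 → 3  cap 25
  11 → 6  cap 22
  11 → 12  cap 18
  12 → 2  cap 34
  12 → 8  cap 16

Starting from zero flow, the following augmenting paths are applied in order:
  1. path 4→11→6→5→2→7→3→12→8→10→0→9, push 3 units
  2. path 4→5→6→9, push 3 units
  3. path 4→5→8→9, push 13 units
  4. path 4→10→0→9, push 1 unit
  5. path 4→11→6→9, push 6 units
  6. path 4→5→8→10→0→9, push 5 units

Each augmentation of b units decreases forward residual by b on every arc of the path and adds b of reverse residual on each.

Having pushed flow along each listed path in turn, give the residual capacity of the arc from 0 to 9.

Residual capacity of (0,9): 12

after path 1 (4→11→6→5→2→7→3→12→8→10→0→9, push 3): res(0,9)=18
after path 2 (4→5→6→9, push 3): res(0,9)=18
after path 3 (4→5→8→9, push 13): res(0,9)=18
after path 4 (4→10→0→9, push 1): res(0,9)=17
after path 5 (4→11→6→9, push 6): res(0,9)=17
after path 6 (4→5→8→10→0→9, push 5): res(0,9)=12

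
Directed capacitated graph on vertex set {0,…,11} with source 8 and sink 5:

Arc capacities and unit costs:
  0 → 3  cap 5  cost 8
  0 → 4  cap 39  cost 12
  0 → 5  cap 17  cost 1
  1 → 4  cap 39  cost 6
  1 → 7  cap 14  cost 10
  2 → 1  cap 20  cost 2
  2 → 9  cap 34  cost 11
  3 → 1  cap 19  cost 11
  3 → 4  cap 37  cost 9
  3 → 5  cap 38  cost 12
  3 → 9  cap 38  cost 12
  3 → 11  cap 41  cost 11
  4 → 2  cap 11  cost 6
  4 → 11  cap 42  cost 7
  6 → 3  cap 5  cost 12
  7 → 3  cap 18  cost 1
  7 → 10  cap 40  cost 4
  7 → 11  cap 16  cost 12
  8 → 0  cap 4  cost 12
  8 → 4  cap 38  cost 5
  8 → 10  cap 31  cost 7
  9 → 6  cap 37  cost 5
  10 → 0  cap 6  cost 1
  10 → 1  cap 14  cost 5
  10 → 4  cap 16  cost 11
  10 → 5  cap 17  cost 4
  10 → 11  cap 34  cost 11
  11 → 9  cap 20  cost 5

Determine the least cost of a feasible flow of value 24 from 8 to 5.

Minimum cost for 24 units: 254

shortest-cost path #1: 8→10→0→5 push 6 @ unit cost 9 (adds 54)
shortest-cost path #2: 8→10→5 push 17 @ unit cost 11 (adds 187)
shortest-cost path #3: 8→0→5 push 1 @ unit cost 13 (adds 13)
total cost = 254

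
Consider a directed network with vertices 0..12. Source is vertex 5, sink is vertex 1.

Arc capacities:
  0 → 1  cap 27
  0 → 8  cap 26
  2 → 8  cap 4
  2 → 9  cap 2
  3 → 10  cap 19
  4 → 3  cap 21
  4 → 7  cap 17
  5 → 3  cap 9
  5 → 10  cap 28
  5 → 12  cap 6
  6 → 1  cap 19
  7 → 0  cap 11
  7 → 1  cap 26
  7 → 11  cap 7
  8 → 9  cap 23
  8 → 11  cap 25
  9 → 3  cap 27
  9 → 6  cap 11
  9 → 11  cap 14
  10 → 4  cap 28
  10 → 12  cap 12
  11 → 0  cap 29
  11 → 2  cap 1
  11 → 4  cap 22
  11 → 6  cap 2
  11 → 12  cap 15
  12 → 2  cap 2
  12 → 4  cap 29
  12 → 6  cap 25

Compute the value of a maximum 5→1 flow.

augment #1: 5→12→6→1 bottleneck 6, total now 6
augment #2: 5→10→4→7→1 bottleneck 17, total now 23
augment #3: 5→10→12→6→1 bottleneck 11, total now 34
augment #4: 5→3→10→12→6→1 bottleneck 1, total now 35

Maximum flow value: 35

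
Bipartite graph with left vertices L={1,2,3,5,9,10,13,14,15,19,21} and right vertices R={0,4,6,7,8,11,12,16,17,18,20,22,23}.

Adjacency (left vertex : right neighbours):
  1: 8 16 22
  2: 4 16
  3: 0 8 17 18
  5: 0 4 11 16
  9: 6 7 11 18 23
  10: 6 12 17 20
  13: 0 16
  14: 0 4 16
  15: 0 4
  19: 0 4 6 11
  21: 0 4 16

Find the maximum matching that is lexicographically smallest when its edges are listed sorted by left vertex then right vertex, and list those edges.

Lex-smallest maximum matching: {(1,8), (2,4), (3,17), (5,11), (9,7), (10,12), (13,0), (14,16), (19,6)}

|M| = 9 (so the lex-smallest maximum matching has 9 edges)
process left vertices in ascending order; for each, take the smallest-labelled available neighbour that still permits 9 edges overall, or leave it unmatched if none does
lex-smallest matching: {1-8, 2-4, 3-17, 5-11, 9-7, 10-12, 13-0, 14-16, 19-6}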